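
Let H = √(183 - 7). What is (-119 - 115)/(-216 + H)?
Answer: 3159/2905 + 117*√11/5810 ≈ 1.1542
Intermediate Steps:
H = 4*√11 (H = √176 = 4*√11 ≈ 13.266)
(-119 - 115)/(-216 + H) = (-119 - 115)/(-216 + 4*√11) = -234/(-216 + 4*√11)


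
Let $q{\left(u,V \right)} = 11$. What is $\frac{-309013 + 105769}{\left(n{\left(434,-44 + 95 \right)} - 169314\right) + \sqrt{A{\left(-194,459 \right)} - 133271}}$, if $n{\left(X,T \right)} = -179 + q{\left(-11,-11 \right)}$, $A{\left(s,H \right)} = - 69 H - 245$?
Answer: $\frac{34446199608}{28724313511} + \frac{203244 i \sqrt{165187}}{28724313511} \approx 1.1992 + 0.0028758 i$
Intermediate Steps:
$A{\left(s,H \right)} = -245 - 69 H$
$n{\left(X,T \right)} = -168$ ($n{\left(X,T \right)} = -179 + 11 = -168$)
$\frac{-309013 + 105769}{\left(n{\left(434,-44 + 95 \right)} - 169314\right) + \sqrt{A{\left(-194,459 \right)} - 133271}} = \frac{-309013 + 105769}{\left(-168 - 169314\right) + \sqrt{\left(-245 - 31671\right) - 133271}} = - \frac{203244}{\left(-168 - 169314\right) + \sqrt{\left(-245 - 31671\right) - 133271}} = - \frac{203244}{-169482 + \sqrt{-31916 - 133271}} = - \frac{203244}{-169482 + \sqrt{-165187}} = - \frac{203244}{-169482 + i \sqrt{165187}}$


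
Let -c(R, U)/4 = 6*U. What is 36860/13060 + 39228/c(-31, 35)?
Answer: -286521/6530 ≈ -43.878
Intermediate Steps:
c(R, U) = -24*U
36860/13060 + 39228/c(-31, 35) = 36860/13060 + 39228/((-24*35)) = 36860*(1/13060) + 39228/(-840) = 1843/653 + 39228*(-1/840) = 1843/653 - 467/10 = -286521/6530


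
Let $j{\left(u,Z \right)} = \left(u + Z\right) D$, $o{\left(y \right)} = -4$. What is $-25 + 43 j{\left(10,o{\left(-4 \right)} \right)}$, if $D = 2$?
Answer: $491$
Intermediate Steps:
$j{\left(u,Z \right)} = 2 Z + 2 u$ ($j{\left(u,Z \right)} = \left(u + Z\right) 2 = \left(Z + u\right) 2 = 2 Z + 2 u$)
$-25 + 43 j{\left(10,o{\left(-4 \right)} \right)} = -25 + 43 \left(2 \left(-4\right) + 2 \cdot 10\right) = -25 + 43 \left(-8 + 20\right) = -25 + 43 \cdot 12 = -25 + 516 = 491$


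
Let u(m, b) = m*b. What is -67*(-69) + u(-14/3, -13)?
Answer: 14051/3 ≈ 4683.7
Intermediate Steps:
u(m, b) = b*m
-67*(-69) + u(-14/3, -13) = -67*(-69) - (-182)/3 = 4623 - (-182)/3 = 4623 - 13*(-14/3) = 4623 + 182/3 = 14051/3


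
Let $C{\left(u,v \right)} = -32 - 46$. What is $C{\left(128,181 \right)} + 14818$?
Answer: $14740$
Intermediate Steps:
$C{\left(u,v \right)} = -78$ ($C{\left(u,v \right)} = -32 - 46 = -78$)
$C{\left(128,181 \right)} + 14818 = -78 + 14818 = 14740$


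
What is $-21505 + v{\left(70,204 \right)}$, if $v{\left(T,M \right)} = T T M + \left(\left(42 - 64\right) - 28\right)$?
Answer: $978045$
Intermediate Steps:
$v{\left(T,M \right)} = -50 + M T^{2}$ ($v{\left(T,M \right)} = T^{2} M - 50 = M T^{2} - 50 = -50 + M T^{2}$)
$-21505 + v{\left(70,204 \right)} = -21505 - \left(50 - 204 \cdot 70^{2}\right) = -21505 + \left(-50 + 204 \cdot 4900\right) = -21505 + \left(-50 + 999600\right) = -21505 + 999550 = 978045$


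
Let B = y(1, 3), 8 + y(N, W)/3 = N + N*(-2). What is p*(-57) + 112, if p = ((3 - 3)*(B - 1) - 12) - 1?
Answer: 853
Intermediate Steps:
y(N, W) = -24 - 3*N (y(N, W) = -24 + 3*(N + N*(-2)) = -24 + 3*(N - 2*N) = -24 + 3*(-N) = -24 - 3*N)
B = -27 (B = -24 - 3*1 = -24 - 3 = -27)
p = -13 (p = ((3 - 3)*(-27 - 1) - 12) - 1 = (0*(-28) - 12) - 1 = (0 - 12) - 1 = -12 - 1 = -13)
p*(-57) + 112 = -13*(-57) + 112 = 741 + 112 = 853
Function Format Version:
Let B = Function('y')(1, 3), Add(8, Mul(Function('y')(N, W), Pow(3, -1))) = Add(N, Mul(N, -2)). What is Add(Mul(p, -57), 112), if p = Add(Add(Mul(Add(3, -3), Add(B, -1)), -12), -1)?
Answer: 853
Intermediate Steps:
Function('y')(N, W) = Add(-24, Mul(-3, N)) (Function('y')(N, W) = Add(-24, Mul(3, Add(N, Mul(N, -2)))) = Add(-24, Mul(3, Add(N, Mul(-2, N)))) = Add(-24, Mul(3, Mul(-1, N))) = Add(-24, Mul(-3, N)))
B = -27 (B = Add(-24, Mul(-3, 1)) = Add(-24, -3) = -27)
p = -13 (p = Add(Add(Mul(Add(3, -3), Add(-27, -1)), -12), -1) = Add(Add(Mul(0, -28), -12), -1) = Add(Add(0, -12), -1) = Add(-12, -1) = -13)
Add(Mul(p, -57), 112) = Add(Mul(-13, -57), 112) = Add(741, 112) = 853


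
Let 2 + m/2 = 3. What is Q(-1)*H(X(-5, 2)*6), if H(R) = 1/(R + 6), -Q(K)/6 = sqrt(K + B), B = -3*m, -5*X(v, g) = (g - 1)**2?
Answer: -5*I*sqrt(7)/4 ≈ -3.3072*I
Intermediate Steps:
m = 2 (m = -4 + 2*3 = -4 + 6 = 2)
X(v, g) = -(-1 + g)**2/5 (X(v, g) = -(g - 1)**2/5 = -(-1 + g)**2/5)
B = -6 (B = -3*2 = -6)
Q(K) = -6*sqrt(-6 + K) (Q(K) = -6*sqrt(K - 6) = -6*sqrt(-6 + K))
H(R) = 1/(6 + R)
Q(-1)*H(X(-5, 2)*6) = (-6*sqrt(-6 - 1))/(6 - (-1 + 2)**2/5*6) = (-6*I*sqrt(7))/(6 - 1/5*1**2*6) = (-6*I*sqrt(7))/(6 - 1/5*1*6) = (-6*I*sqrt(7))/(6 - 1/5*6) = (-6*I*sqrt(7))/(6 - 6/5) = (-6*I*sqrt(7))/(24/5) = -6*I*sqrt(7)*(5/24) = -5*I*sqrt(7)/4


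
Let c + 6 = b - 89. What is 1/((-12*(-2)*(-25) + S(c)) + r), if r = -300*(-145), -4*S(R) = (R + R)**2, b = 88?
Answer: 1/42851 ≈ 2.3337e-5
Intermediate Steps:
c = -7 (c = -6 + (88 - 89) = -6 - 1 = -7)
S(R) = -R**2 (S(R) = -(R + R)**2/4 = -4*R**2/4 = -R**2)
r = 43500
1/((-12*(-2)*(-25) + S(c)) + r) = 1/((-12*(-2)*(-25) - 1*(-7)**2) + 43500) = 1/((24*(-25) - 1*49) + 43500) = 1/((-600 - 49) + 43500) = 1/(-649 + 43500) = 1/42851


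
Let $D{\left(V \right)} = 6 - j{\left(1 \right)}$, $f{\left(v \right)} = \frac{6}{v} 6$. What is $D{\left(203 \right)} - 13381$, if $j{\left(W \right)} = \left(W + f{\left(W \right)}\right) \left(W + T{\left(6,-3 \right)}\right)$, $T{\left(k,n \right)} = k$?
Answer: $-13634$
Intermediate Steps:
$f{\left(v \right)} = \frac{36}{v}$
$j{\left(W \right)} = \left(6 + W\right) \left(W + \frac{36}{W}\right)$ ($j{\left(W \right)} = \left(W + \frac{36}{W}\right) \left(W + 6\right) = \left(W + \frac{36}{W}\right) \left(6 + W\right) = \left(6 + W\right) \left(W + \frac{36}{W}\right)$)
$D{\left(V \right)} = -253$ ($D{\left(V \right)} = 6 - \left(36 + 1^{2} + 6 \cdot 1 + \frac{216}{1}\right) = 6 - \left(36 + 1 + 6 + 216 \cdot 1\right) = 6 - \left(36 + 1 + 6 + 216\right) = 6 - 259 = -253$)
$D{\left(203 \right)} - 13381 = -253 - 13381 = -13634$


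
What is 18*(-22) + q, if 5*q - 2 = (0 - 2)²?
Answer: -1974/5 ≈ -394.80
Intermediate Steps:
q = 6/5 (q = ⅖ + (0 - 2)²/5 = ⅖ + (⅕)*(-2)² = ⅖ + (⅕)*4 = ⅖ + ⅘ = 6/5 ≈ 1.2000)
18*(-22) + q = 18*(-22) + 6/5 = -396 + 6/5 = -1974/5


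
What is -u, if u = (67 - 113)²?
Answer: -2116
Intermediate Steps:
u = 2116 (u = (-46)² = 2116)
-u = -1*2116 = -2116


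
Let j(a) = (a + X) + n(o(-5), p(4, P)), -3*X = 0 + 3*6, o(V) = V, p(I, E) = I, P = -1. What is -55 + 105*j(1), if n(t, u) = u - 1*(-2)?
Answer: 50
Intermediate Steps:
n(t, u) = 2 + u (n(t, u) = u + 2 = 2 + u)
X = -6 (X = -(0 + 3*6)/3 = -(0 + 18)/3 = -1/3*18 = -6)
j(a) = a (j(a) = (a - 6) + (2 + 4) = (-6 + a) + 6 = a)
-55 + 105*j(1) = -55 + 105*1 = -55 + 105 = 50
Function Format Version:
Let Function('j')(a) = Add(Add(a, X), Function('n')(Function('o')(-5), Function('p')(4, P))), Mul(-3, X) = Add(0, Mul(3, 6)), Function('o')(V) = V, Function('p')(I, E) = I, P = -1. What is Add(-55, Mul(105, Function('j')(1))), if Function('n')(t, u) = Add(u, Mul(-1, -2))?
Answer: 50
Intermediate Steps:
Function('n')(t, u) = Add(2, u) (Function('n')(t, u) = Add(u, 2) = Add(2, u))
X = -6 (X = Mul(Rational(-1, 3), Add(0, Mul(3, 6))) = Mul(Rational(-1, 3), Add(0, 18)) = Mul(Rational(-1, 3), 18) = -6)
Function('j')(a) = a (Function('j')(a) = Add(Add(a, -6), Add(2, 4)) = Add(Add(-6, a), 6) = a)
Add(-55, Mul(105, Function('j')(1))) = Add(-55, Mul(105, 1)) = Add(-55, 105) = 50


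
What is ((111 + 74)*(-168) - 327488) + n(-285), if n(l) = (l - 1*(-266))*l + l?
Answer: -353438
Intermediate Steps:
n(l) = l + l*(266 + l) (n(l) = (l + 266)*l + l = (266 + l)*l + l = l*(266 + l) + l = l + l*(266 + l))
((111 + 74)*(-168) - 327488) + n(-285) = ((111 + 74)*(-168) - 327488) - 285*(267 - 285) = (185*(-168) - 327488) - 285*(-18) = (-31080 - 327488) + 5130 = -358568 + 5130 = -353438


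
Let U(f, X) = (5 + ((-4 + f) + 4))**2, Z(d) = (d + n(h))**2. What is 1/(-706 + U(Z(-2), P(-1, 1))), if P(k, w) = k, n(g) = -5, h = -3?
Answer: 1/2210 ≈ 0.00045249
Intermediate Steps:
Z(d) = (-5 + d)**2 (Z(d) = (d - 5)**2 = (-5 + d)**2)
U(f, X) = (5 + f)**2
1/(-706 + U(Z(-2), P(-1, 1))) = 1/(-706 + (5 + (-5 - 2)**2)**2) = 1/(-706 + (5 + (-7)**2)**2) = 1/(-706 + (5 + 49)**2) = 1/(-706 + 54**2) = 1/(-706 + 2916) = 1/2210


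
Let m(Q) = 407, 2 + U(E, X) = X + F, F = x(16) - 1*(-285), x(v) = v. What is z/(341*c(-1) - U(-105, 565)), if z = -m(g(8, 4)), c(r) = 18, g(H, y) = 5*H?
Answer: -407/5274 ≈ -0.077171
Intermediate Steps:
F = 301 (F = 16 - 1*(-285) = 16 + 285 = 301)
U(E, X) = 299 + X (U(E, X) = -2 + (X + 301) = -2 + (301 + X) = 299 + X)
z = -407 (z = -1*407 = -407)
z/(341*c(-1) - U(-105, 565)) = -407/(341*18 - (299 + 565)) = -407/(6138 - 1*864) = -407/(6138 - 864) = -407/5274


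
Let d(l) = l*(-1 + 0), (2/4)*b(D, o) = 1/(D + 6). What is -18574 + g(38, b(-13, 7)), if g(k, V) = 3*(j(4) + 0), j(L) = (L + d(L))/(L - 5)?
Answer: -18574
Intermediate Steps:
b(D, o) = 2/(6 + D) (b(D, o) = 2/(D + 6) = 2/(6 + D))
d(l) = -l (d(l) = l*(-1) = -l)
j(L) = 0 (j(L) = (L - L)/(L - 5) = 0/(-5 + L) = 0)
g(k, V) = 0 (g(k, V) = 3*(0 + 0) = 3*0 = 0)
-18574 + g(38, b(-13, 7)) = -18574 + 0 = -18574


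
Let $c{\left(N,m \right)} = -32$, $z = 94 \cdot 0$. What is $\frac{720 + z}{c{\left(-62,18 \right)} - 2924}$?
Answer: $- \frac{180}{739} \approx -0.24357$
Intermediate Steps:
$z = 0$
$\frac{720 + z}{c{\left(-62,18 \right)} - 2924} = \frac{720 + 0}{-32 - 2924} = \frac{720}{-2956} = 720 \left(- \frac{1}{2956}\right) = - \frac{180}{739}$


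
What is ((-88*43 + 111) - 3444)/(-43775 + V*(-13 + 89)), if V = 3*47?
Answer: 7117/33059 ≈ 0.21528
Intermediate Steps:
V = 141
((-88*43 + 111) - 3444)/(-43775 + V*(-13 + 89)) = ((-88*43 + 111) - 3444)/(-43775 + 141*(-13 + 89)) = ((-3784 + 111) - 3444)/(-43775 + 141*76) = (-3673 - 3444)/(-43775 + 10716) = -7117/(-33059) = -7117*(-1/33059) = 7117/33059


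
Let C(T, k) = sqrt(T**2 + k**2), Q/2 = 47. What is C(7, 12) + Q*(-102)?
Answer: -9588 + sqrt(193) ≈ -9574.1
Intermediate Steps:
Q = 94 (Q = 2*47 = 94)
C(7, 12) + Q*(-102) = sqrt(7**2 + 12**2) + 94*(-102) = sqrt(49 + 144) - 9588 = sqrt(193) - 9588 = -9588 + sqrt(193)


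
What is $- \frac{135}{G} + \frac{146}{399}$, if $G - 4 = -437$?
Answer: $\frac{117083}{172767} \approx 0.67769$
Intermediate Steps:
$G = -433$ ($G = 4 - 437 = -433$)
$- \frac{135}{G} + \frac{146}{399} = - \frac{135}{-433} + \frac{146}{399} = \left(-135\right) \left(- \frac{1}{433}\right) + 146 \cdot \frac{1}{399} = \frac{135}{433} + \frac{146}{399} = \frac{117083}{172767}$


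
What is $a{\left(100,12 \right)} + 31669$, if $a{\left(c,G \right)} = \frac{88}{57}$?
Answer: $\frac{1805221}{57} \approx 31671.0$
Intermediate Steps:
$a{\left(c,G \right)} = \frac{88}{57}$ ($a{\left(c,G \right)} = 88 \cdot \frac{1}{57} = \frac{88}{57}$)
$a{\left(100,12 \right)} + 31669 = \frac{88}{57} + 31669 = \frac{1805221}{57}$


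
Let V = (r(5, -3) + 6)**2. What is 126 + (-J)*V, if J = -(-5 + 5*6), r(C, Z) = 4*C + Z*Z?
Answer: 30751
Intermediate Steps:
r(C, Z) = Z**2 + 4*C (r(C, Z) = 4*C + Z**2 = Z**2 + 4*C)
J = -25 (J = -(-5 + 30) = -1*25 = -25)
V = 1225 (V = (((-3)**2 + 4*5) + 6)**2 = ((9 + 20) + 6)**2 = (29 + 6)**2 = 35**2 = 1225)
126 + (-J)*V = 126 - 1*(-25)*1225 = 126 + 25*1225 = 126 + 30625 = 30751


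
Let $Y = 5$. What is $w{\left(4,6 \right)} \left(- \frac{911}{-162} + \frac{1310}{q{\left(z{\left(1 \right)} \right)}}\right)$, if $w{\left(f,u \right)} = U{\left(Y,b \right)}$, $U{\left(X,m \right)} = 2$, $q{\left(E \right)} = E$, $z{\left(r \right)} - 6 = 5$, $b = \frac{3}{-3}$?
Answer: $\frac{222241}{891} \approx 249.43$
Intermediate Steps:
$b = -1$ ($b = 3 \left(- \frac{1}{3}\right) = -1$)
$z{\left(r \right)} = 11$ ($z{\left(r \right)} = 6 + 5 = 11$)
$w{\left(f,u \right)} = 2$
$w{\left(4,6 \right)} \left(- \frac{911}{-162} + \frac{1310}{q{\left(z{\left(1 \right)} \right)}}\right) = 2 \left(- \frac{911}{-162} + \frac{1310}{11}\right) = 2 \left(\left(-911\right) \left(- \frac{1}{162}\right) + 1310 \cdot \frac{1}{11}\right) = 2 \left(\frac{911}{162} + \frac{1310}{11}\right) = 2 \cdot \frac{222241}{1782} = \frac{222241}{891}$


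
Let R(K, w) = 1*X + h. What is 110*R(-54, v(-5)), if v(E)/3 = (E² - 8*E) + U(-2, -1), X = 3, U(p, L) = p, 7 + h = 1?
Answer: -330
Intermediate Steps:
h = -6 (h = -7 + 1 = -6)
v(E) = -6 - 24*E + 3*E² (v(E) = 3*((E² - 8*E) - 2) = 3*(-2 + E² - 8*E) = -6 - 24*E + 3*E²)
R(K, w) = -3 (R(K, w) = 1*3 - 6 = 3 - 6 = -3)
110*R(-54, v(-5)) = 110*(-3) = -330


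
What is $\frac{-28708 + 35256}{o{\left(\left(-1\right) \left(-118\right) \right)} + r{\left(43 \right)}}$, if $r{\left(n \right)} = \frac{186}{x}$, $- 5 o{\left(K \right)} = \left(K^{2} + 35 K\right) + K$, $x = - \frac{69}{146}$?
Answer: $- \frac{188255}{115804} \approx -1.6256$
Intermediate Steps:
$x = - \frac{69}{146}$ ($x = \left(-69\right) \frac{1}{146} = - \frac{69}{146} \approx -0.4726$)
$o{\left(K \right)} = - \frac{36 K}{5} - \frac{K^{2}}{5}$ ($o{\left(K \right)} = - \frac{\left(K^{2} + 35 K\right) + K}{5} = - \frac{K^{2} + 36 K}{5} = - \frac{36 K}{5} - \frac{K^{2}}{5}$)
$r{\left(n \right)} = - \frac{9052}{23}$ ($r{\left(n \right)} = \frac{186}{- \frac{69}{146}} = 186 \left(- \frac{146}{69}\right) = - \frac{9052}{23}$)
$\frac{-28708 + 35256}{o{\left(\left(-1\right) \left(-118\right) \right)} + r{\left(43 \right)}} = \frac{-28708 + 35256}{- \frac{\left(-1\right) \left(-118\right) \left(36 - -118\right)}{5} - \frac{9052}{23}} = \frac{6548}{\left(- \frac{1}{5}\right) 118 \left(36 + 118\right) - \frac{9052}{23}} = \frac{6548}{\left(- \frac{1}{5}\right) 118 \cdot 154 - \frac{9052}{23}} = \frac{6548}{- \frac{18172}{5} - \frac{9052}{23}} = \frac{6548}{- \frac{463216}{115}} = 6548 \left(- \frac{115}{463216}\right) = - \frac{188255}{115804}$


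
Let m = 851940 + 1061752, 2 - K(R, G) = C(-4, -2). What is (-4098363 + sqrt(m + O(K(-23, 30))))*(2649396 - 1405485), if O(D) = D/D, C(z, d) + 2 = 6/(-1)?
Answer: -5097998817693 + 1243911*sqrt(1913693) ≈ -5.0963e+12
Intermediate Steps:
C(z, d) = -8 (C(z, d) = -2 + 6/(-1) = -2 + 6*(-1) = -2 - 6 = -8)
K(R, G) = 10 (K(R, G) = 2 - 1*(-8) = 2 + 8 = 10)
m = 1913692
O(D) = 1
(-4098363 + sqrt(m + O(K(-23, 30))))*(2649396 - 1405485) = (-4098363 + sqrt(1913692 + 1))*(2649396 - 1405485) = (-4098363 + sqrt(1913693))*1243911 = -5097998817693 + 1243911*sqrt(1913693)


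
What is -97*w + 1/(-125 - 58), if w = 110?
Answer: -1952611/183 ≈ -10670.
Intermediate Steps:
-97*w + 1/(-125 - 58) = -97*110 + 1/(-125 - 58) = -10670 + 1/(-183) = -10670 - 1/183 = -1952611/183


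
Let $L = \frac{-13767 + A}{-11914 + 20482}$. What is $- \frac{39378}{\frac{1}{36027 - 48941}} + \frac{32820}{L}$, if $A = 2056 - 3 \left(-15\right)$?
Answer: $\frac{2966100259956}{5833} \approx 5.085 \cdot 10^{8}$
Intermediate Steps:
$A = 2101$ ($A = 2056 - -45 = 2056 + 45 = 2101$)
$L = - \frac{5833}{4284}$ ($L = \frac{-13767 + 2101}{-11914 + 20482} = - \frac{11666}{8568} = \left(-11666\right) \frac{1}{8568} = - \frac{5833}{4284} \approx -1.3616$)
$- \frac{39378}{\frac{1}{36027 - 48941}} + \frac{32820}{L} = - \frac{39378}{\frac{1}{36027 - 48941}} + \frac{32820}{- \frac{5833}{4284}} = - \frac{39378}{\frac{1}{-12914}} + 32820 \left(- \frac{4284}{5833}\right) = - \frac{39378}{- \frac{1}{12914}} - \frac{140600880}{5833} = \left(-39378\right) \left(-12914\right) - \frac{140600880}{5833} = 508527492 - \frac{140600880}{5833} = \frac{2966100259956}{5833}$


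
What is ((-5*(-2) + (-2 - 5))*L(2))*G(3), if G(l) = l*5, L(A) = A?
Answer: 90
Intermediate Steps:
G(l) = 5*l
((-5*(-2) + (-2 - 5))*L(2))*G(3) = ((-5*(-2) + (-2 - 5))*2)*(5*3) = ((10 - 7)*2)*15 = (3*2)*15 = 6*15 = 90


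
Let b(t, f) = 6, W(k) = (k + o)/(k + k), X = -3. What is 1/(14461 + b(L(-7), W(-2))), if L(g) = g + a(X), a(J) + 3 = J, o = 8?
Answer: 1/14467 ≈ 6.9123e-5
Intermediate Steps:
a(J) = -3 + J
W(k) = (8 + k)/(2*k) (W(k) = (k + 8)/(k + k) = (8 + k)/((2*k)) = (8 + k)*(1/(2*k)) = (8 + k)/(2*k))
L(g) = -6 + g (L(g) = g + (-3 - 3) = g - 6 = -6 + g)
1/(14461 + b(L(-7), W(-2))) = 1/(14461 + 6) = 1/14467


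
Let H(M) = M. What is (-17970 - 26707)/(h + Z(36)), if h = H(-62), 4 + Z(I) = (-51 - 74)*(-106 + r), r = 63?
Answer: -44677/5309 ≈ -8.4153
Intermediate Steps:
Z(I) = 5371 (Z(I) = -4 + (-51 - 74)*(-106 + 63) = -4 - 125*(-43) = -4 + 5375 = 5371)
h = -62
(-17970 - 26707)/(h + Z(36)) = (-17970 - 26707)/(-62 + 5371) = -44677/5309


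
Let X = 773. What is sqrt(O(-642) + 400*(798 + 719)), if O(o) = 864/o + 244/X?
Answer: 2*sqrt(1037794552508689)/82711 ≈ 778.97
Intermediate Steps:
O(o) = 244/773 + 864/o (O(o) = 864/o + 244/773 = 244/773 + 864/o)
sqrt(O(-642) + 400*(798 + 719)) = sqrt((244/773 + 864/(-642)) + 400*(798 + 719)) = sqrt((244/773 + 864*(-1/642)) + 400*1517) = sqrt((244/773 - 144/107) + 606800) = sqrt(-85204/82711 + 606800) = sqrt(50188949596/82711) = 2*sqrt(1037794552508689)/82711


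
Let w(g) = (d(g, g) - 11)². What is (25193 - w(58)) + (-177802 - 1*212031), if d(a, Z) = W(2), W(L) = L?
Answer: -364721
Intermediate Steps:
d(a, Z) = 2
w(g) = 81 (w(g) = (2 - 11)² = (-9)² = 81)
(25193 - w(58)) + (-177802 - 1*212031) = (25193 - 1*81) + (-177802 - 1*212031) = (25193 - 81) + (-177802 - 212031) = 25112 - 389833 = -364721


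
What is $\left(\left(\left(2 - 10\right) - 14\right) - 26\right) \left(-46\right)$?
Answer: $2208$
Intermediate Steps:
$\left(\left(\left(2 - 10\right) - 14\right) - 26\right) \left(-46\right) = \left(\left(-8 - 14\right) - 26\right) \left(-46\right) = \left(-22 - 26\right) \left(-46\right) = \left(-48\right) \left(-46\right) = 2208$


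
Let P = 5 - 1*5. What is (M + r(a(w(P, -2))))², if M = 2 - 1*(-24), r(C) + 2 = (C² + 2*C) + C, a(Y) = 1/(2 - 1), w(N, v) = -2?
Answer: 784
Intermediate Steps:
P = 0 (P = 5 - 5 = 0)
a(Y) = 1 (a(Y) = 1/1 = 1)
r(C) = -2 + C² + 3*C (r(C) = -2 + ((C² + 2*C) + C) = -2 + (C² + 3*C) = -2 + C² + 3*C)
M = 26 (M = 2 + 24 = 26)
(M + r(a(w(P, -2))))² = (26 + (-2 + 1² + 3*1))² = (26 + (-2 + 1 + 3))² = (26 + 2)² = 28² = 784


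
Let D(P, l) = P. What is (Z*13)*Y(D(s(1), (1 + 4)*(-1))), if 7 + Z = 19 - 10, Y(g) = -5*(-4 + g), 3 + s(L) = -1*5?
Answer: 1560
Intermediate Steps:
s(L) = -8 (s(L) = -3 - 1*5 = -3 - 5 = -8)
Y(g) = 20 - 5*g
Z = 2 (Z = -7 + (19 - 10) = -7 + 9 = 2)
(Z*13)*Y(D(s(1), (1 + 4)*(-1))) = (2*13)*(20 - 5*(-8)) = 26*(20 + 40) = 26*60 = 1560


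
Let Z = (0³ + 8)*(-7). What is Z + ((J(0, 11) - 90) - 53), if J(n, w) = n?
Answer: -199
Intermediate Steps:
Z = -56 (Z = (0 + 8)*(-7) = 8*(-7) = -56)
Z + ((J(0, 11) - 90) - 53) = -56 + ((0 - 90) - 53) = -56 + (-90 - 53) = -56 - 143 = -199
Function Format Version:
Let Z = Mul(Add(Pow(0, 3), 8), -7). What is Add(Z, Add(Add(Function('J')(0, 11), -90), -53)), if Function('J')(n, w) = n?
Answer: -199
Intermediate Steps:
Z = -56 (Z = Mul(Add(0, 8), -7) = Mul(8, -7) = -56)
Add(Z, Add(Add(Function('J')(0, 11), -90), -53)) = Add(-56, Add(Add(0, -90), -53)) = Add(-56, Add(-90, -53)) = Add(-56, -143) = -199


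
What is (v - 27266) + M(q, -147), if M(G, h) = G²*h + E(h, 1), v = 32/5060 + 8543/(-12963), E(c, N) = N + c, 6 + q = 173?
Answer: -67676919296716/16398195 ≈ -4.1271e+6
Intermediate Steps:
q = 167 (q = -6 + 173 = 167)
v = -10703191/16398195 (v = 32*(1/5060) + 8543*(-1/12963) = 8/1265 - 8543/12963 = -10703191/16398195 ≈ -0.65271)
M(G, h) = 1 + h + h*G² (M(G, h) = G²*h + (1 + h) = h*G² + (1 + h) = 1 + h + h*G²)
(v - 27266) + M(q, -147) = (-10703191/16398195 - 27266) + (1 - 147 - 147*167²) = -447123888061/16398195 + (1 - 147 - 147*27889) = -447123888061/16398195 + (1 - 147 - 4099683) = -447123888061/16398195 - 4099829 = -67676919296716/16398195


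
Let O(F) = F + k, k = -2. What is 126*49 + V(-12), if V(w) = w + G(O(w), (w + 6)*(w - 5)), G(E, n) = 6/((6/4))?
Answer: 6166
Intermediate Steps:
O(F) = -2 + F (O(F) = F - 2 = -2 + F)
G(E, n) = 4 (G(E, n) = 6/((6*(¼))) = 6/(3/2) = 6*(⅔) = 4)
V(w) = 4 + w (V(w) = w + 4 = 4 + w)
126*49 + V(-12) = 126*49 + (4 - 12) = 6174 - 8 = 6166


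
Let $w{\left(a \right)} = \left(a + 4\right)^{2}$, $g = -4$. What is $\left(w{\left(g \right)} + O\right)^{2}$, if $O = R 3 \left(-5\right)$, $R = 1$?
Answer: $225$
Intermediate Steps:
$w{\left(a \right)} = \left(4 + a\right)^{2}$
$O = -15$ ($O = 1 \cdot 3 \left(-5\right) = 3 \left(-5\right) = -15$)
$\left(w{\left(g \right)} + O\right)^{2} = \left(\left(4 - 4\right)^{2} - 15\right)^{2} = \left(0^{2} - 15\right)^{2} = \left(0 - 15\right)^{2} = \left(-15\right)^{2} = 225$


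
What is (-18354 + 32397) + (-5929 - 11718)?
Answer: -3604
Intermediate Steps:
(-18354 + 32397) + (-5929 - 11718) = 14043 - 17647 = -3604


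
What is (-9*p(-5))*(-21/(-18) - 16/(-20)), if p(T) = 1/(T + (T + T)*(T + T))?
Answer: -177/950 ≈ -0.18632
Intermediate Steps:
p(T) = 1/(T + 4*T²) (p(T) = 1/(T + (2*T)*(2*T)) = 1/(T + 4*T²))
(-9*p(-5))*(-21/(-18) - 16/(-20)) = (-9/((-5)*(1 + 4*(-5))))*(-21/(-18) - 16/(-20)) = (-(-9)/(5*(1 - 20)))*(-21*(-1/18) - 16*(-1/20)) = (-(-9)/(5*(-19)))*(7/6 + ⅘) = -(-9)*(-1)/(5*19)*(59/30) = -9*1/95*(59/30) = -9/95*59/30 = -177/950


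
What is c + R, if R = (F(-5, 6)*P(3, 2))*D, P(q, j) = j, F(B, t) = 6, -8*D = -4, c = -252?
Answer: -246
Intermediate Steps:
D = ½ (D = -⅛*(-4) = ½ ≈ 0.50000)
R = 6 (R = (6*2)*(½) = 12*(½) = 6)
c + R = -252 + 6 = -246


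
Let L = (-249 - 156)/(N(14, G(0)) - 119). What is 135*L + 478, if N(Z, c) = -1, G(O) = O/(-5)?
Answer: 7469/8 ≈ 933.63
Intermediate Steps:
G(O) = -O/5 (G(O) = O*(-⅕) = -O/5)
L = 27/8 (L = (-249 - 156)/(-1 - 119) = -405/(-120) = -405*(-1/120) = 27/8 ≈ 3.3750)
135*L + 478 = 135*(27/8) + 478 = 3645/8 + 478 = 7469/8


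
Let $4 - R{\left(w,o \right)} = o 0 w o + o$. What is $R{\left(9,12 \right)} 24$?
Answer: $-192$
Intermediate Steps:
$R{\left(w,o \right)} = 4 - o$ ($R{\left(w,o \right)} = 4 - \left(o 0 w o + o\right) = 4 - \left(0 w o + o\right) = 4 - \left(0 o + o\right) = 4 - \left(0 + o\right) = 4 - o$)
$R{\left(9,12 \right)} 24 = \left(4 - 12\right) 24 = \left(-8\right) 24 = -192$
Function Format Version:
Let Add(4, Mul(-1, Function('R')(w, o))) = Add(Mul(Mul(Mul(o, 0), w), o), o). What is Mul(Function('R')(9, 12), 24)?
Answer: -192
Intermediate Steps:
Function('R')(w, o) = Add(4, Mul(-1, o)) (Function('R')(w, o) = Add(4, Mul(-1, Add(Mul(Mul(Mul(o, 0), w), o), o))) = Add(4, Mul(-1, Add(Mul(Mul(0, w), o), o))) = Add(4, Mul(-1, Add(Mul(0, o), o))) = Add(4, Mul(-1, Add(0, o))) = Add(4, Mul(-1, o)))
Mul(Function('R')(9, 12), 24) = Mul(Add(4, Mul(-1, 12)), 24) = Mul(Add(4, -12), 24) = Mul(-8, 24) = -192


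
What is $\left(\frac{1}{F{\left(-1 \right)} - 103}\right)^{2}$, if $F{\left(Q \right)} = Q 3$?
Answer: $\frac{1}{11236} \approx 8.9 \cdot 10^{-5}$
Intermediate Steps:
$F{\left(Q \right)} = 3 Q$
$\left(\frac{1}{F{\left(-1 \right)} - 103}\right)^{2} = \left(\frac{1}{3 \left(-1\right) - 103}\right)^{2} = \left(\frac{1}{-3 - 103}\right)^{2} = \left(\frac{1}{-106}\right)^{2} = \left(- \frac{1}{106}\right)^{2} = \frac{1}{11236}$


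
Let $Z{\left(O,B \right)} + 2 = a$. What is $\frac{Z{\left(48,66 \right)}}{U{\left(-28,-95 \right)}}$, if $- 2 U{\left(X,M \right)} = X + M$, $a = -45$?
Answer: $- \frac{94}{123} \approx -0.76423$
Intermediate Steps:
$Z{\left(O,B \right)} = -47$ ($Z{\left(O,B \right)} = -2 - 45 = -47$)
$U{\left(X,M \right)} = - \frac{M}{2} - \frac{X}{2}$ ($U{\left(X,M \right)} = - \frac{X + M}{2} = - \frac{M + X}{2} = - \frac{M}{2} - \frac{X}{2}$)
$\frac{Z{\left(48,66 \right)}}{U{\left(-28,-95 \right)}} = - \frac{47}{\left(- \frac{1}{2}\right) \left(-95\right) - -14} = - \frac{47}{\frac{95}{2} + 14} = - \frac{47}{\frac{123}{2}} = \left(-47\right) \frac{2}{123} = - \frac{94}{123}$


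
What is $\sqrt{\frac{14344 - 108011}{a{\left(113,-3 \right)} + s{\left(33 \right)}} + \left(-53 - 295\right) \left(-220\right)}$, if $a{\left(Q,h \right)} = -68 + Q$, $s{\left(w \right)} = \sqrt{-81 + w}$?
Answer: $\sqrt{\frac{3351533 + 306240 i \sqrt{3}}{45 + 4 i \sqrt{3}}} \approx 273.0 + 0.5734 i$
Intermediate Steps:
$\sqrt{\frac{14344 - 108011}{a{\left(113,-3 \right)} + s{\left(33 \right)}} + \left(-53 - 295\right) \left(-220\right)} = \sqrt{\frac{14344 - 108011}{\left(-68 + 113\right) + \sqrt{-81 + 33}} + \left(-53 - 295\right) \left(-220\right)} = \sqrt{- \frac{93667}{45 + \sqrt{-48}} - -76560} = \sqrt{- \frac{93667}{45 + 4 i \sqrt{3}} + 76560} = \sqrt{76560 - \frac{93667}{45 + 4 i \sqrt{3}}}$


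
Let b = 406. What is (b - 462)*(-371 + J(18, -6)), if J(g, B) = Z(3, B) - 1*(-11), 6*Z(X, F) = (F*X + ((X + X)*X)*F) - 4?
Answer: 64120/3 ≈ 21373.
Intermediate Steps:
Z(X, F) = -⅔ + F*X²/3 + F*X/6 (Z(X, F) = ((F*X + ((X + X)*X)*F) - 4)/6 = ((F*X + ((2*X)*X)*F) - 4)/6 = ((F*X + (2*X²)*F) - 4)/6 = ((F*X + 2*F*X²) - 4)/6 = (-4 + F*X + 2*F*X²)/6 = -⅔ + F*X²/3 + F*X/6)
J(g, B) = 31/3 + 7*B/2 (J(g, B) = (-⅔ + (⅓)*B*3² + (⅙)*B*3) - 1*(-11) = (-⅔ + (⅓)*B*9 + B/2) + 11 = (-⅔ + 3*B + B/2) + 11 = (-⅔ + 7*B/2) + 11 = 31/3 + 7*B/2)
(b - 462)*(-371 + J(18, -6)) = (406 - 462)*(-371 + (31/3 + (7/2)*(-6))) = -56*(-371 + (31/3 - 21)) = -56*(-371 - 32/3) = -56*(-1145/3) = 64120/3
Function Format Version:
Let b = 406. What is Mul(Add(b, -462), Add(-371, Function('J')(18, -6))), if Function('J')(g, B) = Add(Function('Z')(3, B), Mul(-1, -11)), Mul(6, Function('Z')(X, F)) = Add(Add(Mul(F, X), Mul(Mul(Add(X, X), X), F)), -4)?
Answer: Rational(64120, 3) ≈ 21373.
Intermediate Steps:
Function('Z')(X, F) = Add(Rational(-2, 3), Mul(Rational(1, 3), F, Pow(X, 2)), Mul(Rational(1, 6), F, X)) (Function('Z')(X, F) = Mul(Rational(1, 6), Add(Add(Mul(F, X), Mul(Mul(Add(X, X), X), F)), -4)) = Mul(Rational(1, 6), Add(Add(Mul(F, X), Mul(Mul(Mul(2, X), X), F)), -4)) = Mul(Rational(1, 6), Add(Add(Mul(F, X), Mul(Mul(2, Pow(X, 2)), F)), -4)) = Mul(Rational(1, 6), Add(Add(Mul(F, X), Mul(2, F, Pow(X, 2))), -4)) = Mul(Rational(1, 6), Add(-4, Mul(F, X), Mul(2, F, Pow(X, 2)))) = Add(Rational(-2, 3), Mul(Rational(1, 3), F, Pow(X, 2)), Mul(Rational(1, 6), F, X)))
Function('J')(g, B) = Add(Rational(31, 3), Mul(Rational(7, 2), B)) (Function('J')(g, B) = Add(Add(Rational(-2, 3), Mul(Rational(1, 3), B, Pow(3, 2)), Mul(Rational(1, 6), B, 3)), Mul(-1, -11)) = Add(Add(Rational(-2, 3), Mul(Rational(1, 3), B, 9), Mul(Rational(1, 2), B)), 11) = Add(Add(Rational(-2, 3), Mul(3, B), Mul(Rational(1, 2), B)), 11) = Add(Add(Rational(-2, 3), Mul(Rational(7, 2), B)), 11) = Add(Rational(31, 3), Mul(Rational(7, 2), B)))
Mul(Add(b, -462), Add(-371, Function('J')(18, -6))) = Mul(Add(406, -462), Add(-371, Add(Rational(31, 3), Mul(Rational(7, 2), -6)))) = Mul(-56, Add(-371, Add(Rational(31, 3), -21))) = Mul(-56, Add(-371, Rational(-32, 3))) = Mul(-56, Rational(-1145, 3)) = Rational(64120, 3)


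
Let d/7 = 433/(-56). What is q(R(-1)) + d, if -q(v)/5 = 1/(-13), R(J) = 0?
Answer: -5589/104 ≈ -53.740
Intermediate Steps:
q(v) = 5/13 (q(v) = -5/(-13) = -5*(-1/13) = 5/13)
d = -433/8 (d = 7*(433/(-56)) = 7*(433*(-1/56)) = 7*(-433/56) = -433/8 ≈ -54.125)
q(R(-1)) + d = 5/13 - 433/8 = -5589/104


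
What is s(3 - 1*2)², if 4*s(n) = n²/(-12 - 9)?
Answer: 1/7056 ≈ 0.00014172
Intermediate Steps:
s(n) = -n²/84 (s(n) = (n²/(-12 - 9))/4 = (n²/(-21))/4 = (-n²/21)/4 = -n²/84)
s(3 - 1*2)² = (-(3 - 1*2)²/84)² = (-(3 - 2)²/84)² = (-1/84*1²)² = (-1/84*1)² = (-1/84)² = 1/7056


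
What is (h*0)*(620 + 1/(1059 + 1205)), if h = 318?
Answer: 0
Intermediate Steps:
(h*0)*(620 + 1/(1059 + 1205)) = (318*0)*(620 + 1/(1059 + 1205)) = 0*(620 + 1/2264) = 0*(1403681/2264) = 0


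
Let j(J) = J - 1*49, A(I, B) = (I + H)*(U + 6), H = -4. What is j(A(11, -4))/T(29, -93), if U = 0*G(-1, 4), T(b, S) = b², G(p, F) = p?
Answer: -7/841 ≈ -0.0083234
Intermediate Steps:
U = 0 (U = 0*(-1) = 0)
A(I, B) = -24 + 6*I (A(I, B) = (I - 4)*(0 + 6) = (-4 + I)*6 = -24 + 6*I)
j(J) = -49 + J (j(J) = J - 49 = -49 + J)
j(A(11, -4))/T(29, -93) = (-49 + (-24 + 6*11))/(29²) = (-49 + (-24 + 66))/841 = (-49 + 42)*(1/841) = -7*1/841 = -7/841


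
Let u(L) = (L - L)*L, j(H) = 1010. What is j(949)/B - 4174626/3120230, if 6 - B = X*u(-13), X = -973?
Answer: 781596136/4680345 ≈ 167.00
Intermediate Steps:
u(L) = 0 (u(L) = 0*L = 0)
B = 6 (B = 6 - (-973)*0 = 6 - 1*0 = 6 + 0 = 6)
j(949)/B - 4174626/3120230 = 1010/6 - 4174626/3120230 = 1010*(⅙) - 4174626*1/3120230 = 505/3 - 2087313/1560115 = 781596136/4680345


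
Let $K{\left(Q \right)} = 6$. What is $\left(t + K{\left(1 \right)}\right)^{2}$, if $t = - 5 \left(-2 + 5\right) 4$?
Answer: $2916$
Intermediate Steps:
$t = -60$ ($t = \left(-5\right) 3 \cdot 4 = \left(-15\right) 4 = -60$)
$\left(t + K{\left(1 \right)}\right)^{2} = \left(-60 + 6\right)^{2} = \left(-54\right)^{2} = 2916$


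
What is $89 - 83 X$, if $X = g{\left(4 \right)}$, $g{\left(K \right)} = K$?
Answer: $-243$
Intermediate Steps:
$X = 4$
$89 - 83 X = 89 - 332 = -243$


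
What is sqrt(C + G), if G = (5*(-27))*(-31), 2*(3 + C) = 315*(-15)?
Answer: sqrt(7278)/2 ≈ 42.656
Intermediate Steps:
C = -4731/2 (C = -3 + (315*(-15))/2 = -3 + (1/2)*(-4725) = -3 - 4725/2 = -4731/2 ≈ -2365.5)
G = 4185 (G = -135*(-31) = 4185)
sqrt(C + G) = sqrt(-4731/2 + 4185) = sqrt(3639/2) = sqrt(7278)/2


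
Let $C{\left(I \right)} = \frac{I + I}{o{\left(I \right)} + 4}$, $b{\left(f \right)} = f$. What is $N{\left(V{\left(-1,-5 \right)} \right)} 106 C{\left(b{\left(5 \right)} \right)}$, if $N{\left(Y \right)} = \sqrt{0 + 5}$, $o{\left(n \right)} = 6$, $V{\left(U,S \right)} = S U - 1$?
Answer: $106 \sqrt{5} \approx 237.02$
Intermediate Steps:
$V{\left(U,S \right)} = -1 + S U$
$N{\left(Y \right)} = \sqrt{5}$
$C{\left(I \right)} = \frac{I}{5}$ ($C{\left(I \right)} = \frac{I + I}{6 + 4} = \frac{2 I}{10} = 2 I \frac{1}{10} = \frac{I}{5}$)
$N{\left(V{\left(-1,-5 \right)} \right)} 106 C{\left(b{\left(5 \right)} \right)} = \sqrt{5} \cdot 106 \cdot \frac{1}{5} \cdot 5 = 106 \sqrt{5} \cdot 1 = 106 \sqrt{5}$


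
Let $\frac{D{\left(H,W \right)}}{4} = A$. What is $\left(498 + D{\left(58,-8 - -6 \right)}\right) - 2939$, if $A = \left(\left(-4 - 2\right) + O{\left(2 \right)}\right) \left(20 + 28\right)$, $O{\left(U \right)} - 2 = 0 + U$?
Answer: $-2825$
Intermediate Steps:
$O{\left(U \right)} = 2 + U$ ($O{\left(U \right)} = 2 + \left(0 + U\right) = 2 + U$)
$A = -96$ ($A = \left(\left(-4 - 2\right) + \left(2 + 2\right)\right) \left(20 + 28\right) = \left(\left(-4 - 2\right) + 4\right) 48 = \left(-6 + 4\right) 48 = \left(-2\right) 48 = -96$)
$D{\left(H,W \right)} = -384$ ($D{\left(H,W \right)} = 4 \left(-96\right) = -384$)
$\left(498 + D{\left(58,-8 - -6 \right)}\right) - 2939 = \left(498 - 384\right) - 2939 = 114 - 2939 = -2825$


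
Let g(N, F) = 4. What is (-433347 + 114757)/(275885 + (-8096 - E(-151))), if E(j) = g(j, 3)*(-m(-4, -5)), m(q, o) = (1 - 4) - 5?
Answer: -318590/267757 ≈ -1.1898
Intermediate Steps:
m(q, o) = -8 (m(q, o) = -3 - 5 = -8)
E(j) = 32 (E(j) = 4*(-1*(-8)) = 4*8 = 32)
(-433347 + 114757)/(275885 + (-8096 - E(-151))) = (-433347 + 114757)/(275885 + (-8096 - 1*32)) = -318590/(275885 + (-8096 - 32)) = -318590/(275885 - 8128) = -318590/267757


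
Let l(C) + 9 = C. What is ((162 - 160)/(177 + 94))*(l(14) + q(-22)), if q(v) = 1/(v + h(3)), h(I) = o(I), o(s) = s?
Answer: 188/5149 ≈ 0.036512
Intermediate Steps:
l(C) = -9 + C
h(I) = I
q(v) = 1/(3 + v) (q(v) = 1/(v + 3) = 1/(3 + v))
((162 - 160)/(177 + 94))*(l(14) + q(-22)) = ((162 - 160)/(177 + 94))*((-9 + 14) + 1/(3 - 22)) = (2/271)*(5 + 1/(-19)) = (2*(1/271))*(5 - 1/19) = (2/271)*(94/19) = 188/5149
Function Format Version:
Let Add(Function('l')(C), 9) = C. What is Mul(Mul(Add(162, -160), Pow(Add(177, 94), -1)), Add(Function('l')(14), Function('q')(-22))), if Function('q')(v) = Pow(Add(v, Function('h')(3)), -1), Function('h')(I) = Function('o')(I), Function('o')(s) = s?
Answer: Rational(188, 5149) ≈ 0.036512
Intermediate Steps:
Function('l')(C) = Add(-9, C)
Function('h')(I) = I
Function('q')(v) = Pow(Add(3, v), -1) (Function('q')(v) = Pow(Add(v, 3), -1) = Pow(Add(3, v), -1))
Mul(Mul(Add(162, -160), Pow(Add(177, 94), -1)), Add(Function('l')(14), Function('q')(-22))) = Mul(Mul(Add(162, -160), Pow(Add(177, 94), -1)), Add(Add(-9, 14), Pow(Add(3, -22), -1))) = Mul(Mul(2, Pow(271, -1)), Add(5, Pow(-19, -1))) = Mul(Mul(2, Rational(1, 271)), Add(5, Rational(-1, 19))) = Mul(Rational(2, 271), Rational(94, 19)) = Rational(188, 5149)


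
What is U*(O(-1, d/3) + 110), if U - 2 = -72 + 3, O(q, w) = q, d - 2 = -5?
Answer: -7303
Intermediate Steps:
d = -3 (d = 2 - 5 = -3)
U = -67 (U = 2 + (-72 + 3) = 2 - 69 = -67)
U*(O(-1, d/3) + 110) = -67*(-1 + 110) = -67*109 = -7303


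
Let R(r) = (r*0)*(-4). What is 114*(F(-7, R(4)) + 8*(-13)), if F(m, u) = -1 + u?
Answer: -11970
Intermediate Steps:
R(r) = 0 (R(r) = 0*(-4) = 0)
114*(F(-7, R(4)) + 8*(-13)) = 114*((-1 + 0) + 8*(-13)) = 114*(-1 - 104) = 114*(-105) = -11970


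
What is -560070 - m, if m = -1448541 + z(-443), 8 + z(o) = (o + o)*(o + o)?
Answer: 103483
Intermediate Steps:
z(o) = -8 + 4*o**2 (z(o) = -8 + (o + o)*(o + o) = -8 + (2*o)*(2*o) = -8 + 4*o**2)
m = -663553 (m = -1448541 + (-8 + 4*(-443)**2) = -1448541 + (-8 + 4*196249) = -1448541 + (-8 + 784996) = -1448541 + 784988 = -663553)
-560070 - m = -560070 - 1*(-663553) = -560070 + 663553 = 103483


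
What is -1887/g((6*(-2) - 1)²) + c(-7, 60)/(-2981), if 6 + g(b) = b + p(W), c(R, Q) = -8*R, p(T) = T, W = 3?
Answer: -5634443/494846 ≈ -11.386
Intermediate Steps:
g(b) = -3 + b (g(b) = -6 + (b + 3) = -6 + (3 + b) = -3 + b)
-1887/g((6*(-2) - 1)²) + c(-7, 60)/(-2981) = -1887/(-3 + (6*(-2) - 1)²) - 8*(-7)/(-2981) = -1887/(-3 + (-12 - 1)²) + 56*(-1/2981) = -1887/(-3 + (-13)²) - 56/2981 = -1887/(-3 + 169) - 56/2981 = -1887/166 - 56/2981 = -5634443/494846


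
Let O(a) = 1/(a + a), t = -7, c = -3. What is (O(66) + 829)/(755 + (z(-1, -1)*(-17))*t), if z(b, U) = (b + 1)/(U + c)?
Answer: 109429/99660 ≈ 1.0980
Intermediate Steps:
O(a) = 1/(2*a)
z(b, U) = (1 + b)/(-3 + U) (z(b, U) = (b + 1)/(U - 3) = (1 + b)/(-3 + U))
(O(66) + 829)/(755 + (z(-1, -1)*(-17))*t) = ((½)/66 + 829)/(755 + (((1 - 1)/(-3 - 1))*(-17))*(-7)) = ((½)*(1/66) + 829)/(755 + ((0/(-4))*(-17))*(-7)) = (1/132 + 829)/(755 + (-¼*0*(-17))*(-7)) = 109429/(132*(755 + (0*(-17))*(-7))) = 109429/(132*(755 + 0*(-7))) = 109429/(132*(755 + 0)) = (109429/132)/755 = (109429/132)*(1/755) = 109429/99660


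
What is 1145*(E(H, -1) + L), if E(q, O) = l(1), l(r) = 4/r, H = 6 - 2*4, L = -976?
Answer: -1112940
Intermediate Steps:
H = -2 (H = 6 - 8 = -2)
E(q, O) = 4 (E(q, O) = 4/1 = 4*1 = 4)
1145*(E(H, -1) + L) = 1145*(4 - 976) = 1145*(-972) = -1112940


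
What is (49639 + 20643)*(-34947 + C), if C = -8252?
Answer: -3036112118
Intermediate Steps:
(49639 + 20643)*(-34947 + C) = (49639 + 20643)*(-34947 - 8252) = 70282*(-43199) = -3036112118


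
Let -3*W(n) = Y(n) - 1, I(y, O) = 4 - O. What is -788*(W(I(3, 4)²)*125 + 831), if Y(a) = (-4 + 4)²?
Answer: -2062984/3 ≈ -6.8766e+5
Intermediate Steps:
Y(a) = 0 (Y(a) = 0² = 0)
W(n) = ⅓ (W(n) = -(0 - 1)/3 = -⅓*(-1) = ⅓)
-788*(W(I(3, 4)²)*125 + 831) = -788*((⅓)*125 + 831) = -788*(125/3 + 831) = -788*2618/3 = -2062984/3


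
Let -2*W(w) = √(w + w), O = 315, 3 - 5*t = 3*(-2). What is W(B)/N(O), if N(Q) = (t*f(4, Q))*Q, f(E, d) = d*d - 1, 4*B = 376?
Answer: -√47/56260008 ≈ -1.2186e-7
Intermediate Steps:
B = 94 (B = (¼)*376 = 94)
t = 9/5 (t = ⅗ - 3*(-2)/5 = ⅗ - ⅕*(-6) = ⅗ + 6/5 = 9/5 ≈ 1.8000)
f(E, d) = -1 + d² (f(E, d) = d² - 1 = -1 + d²)
W(w) = -√2*√w/2 (W(w) = -√(w + w)/2 = -√2*√w/2)
N(Q) = Q*(-9/5 + 9*Q²/5) (N(Q) = (9*(-1 + Q²)/5)*Q = (-9/5 + 9*Q²/5)*Q = Q*(-9/5 + 9*Q²/5))
W(B)/N(O) = (-√2*√94/2)/(((9/5)*315*(-1 + 315²))) = (-√47)/(((9/5)*315*(-1 + 99225))) = (-√47)/(((9/5)*315*99224)) = -√47/56260008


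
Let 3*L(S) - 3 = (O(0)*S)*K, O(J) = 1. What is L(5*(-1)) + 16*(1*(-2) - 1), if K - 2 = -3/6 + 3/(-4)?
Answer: -193/4 ≈ -48.250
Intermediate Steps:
K = 3/4 (K = 2 + (-3/6 + 3/(-4)) = 2 + (-3*1/6 + 3*(-1/4)) = 2 + (-1/2 - 3/4) = 2 - 5/4 = 3/4 ≈ 0.75000)
L(S) = 1 + S/4 (L(S) = 1 + ((1*S)*(3/4))/3 = 1 + (S*(3/4))/3 = 1 + (3*S/4)/3 = 1 + S/4)
L(5*(-1)) + 16*(1*(-2) - 1) = (1 + (5*(-1))/4) + 16*(1*(-2) - 1) = (1 + (1/4)*(-5)) + 16*(-2 - 1) = (1 - 5/4) + 16*(-3) = -1/4 - 48 = -193/4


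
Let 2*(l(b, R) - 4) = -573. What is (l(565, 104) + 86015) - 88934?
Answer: -6403/2 ≈ -3201.5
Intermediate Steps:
l(b, R) = -565/2 (l(b, R) = 4 + (½)*(-573) = 4 - 573/2 = -565/2)
(l(565, 104) + 86015) - 88934 = (-565/2 + 86015) - 88934 = 171465/2 - 88934 = -6403/2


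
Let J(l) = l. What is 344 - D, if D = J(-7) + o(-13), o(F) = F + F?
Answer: 377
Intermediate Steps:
o(F) = 2*F
D = -33 (D = -7 + 2*(-13) = -7 - 26 = -33)
344 - D = 344 - 1*(-33) = 344 + 33 = 377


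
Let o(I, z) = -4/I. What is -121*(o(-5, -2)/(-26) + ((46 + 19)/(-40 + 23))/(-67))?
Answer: -235587/74035 ≈ -3.1821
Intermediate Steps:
-121*(o(-5, -2)/(-26) + ((46 + 19)/(-40 + 23))/(-67)) = -121*(-4/(-5)/(-26) + ((46 + 19)/(-40 + 23))/(-67)) = -121*(-4*(-1/5)*(-1/26) + (65/(-17))*(-1/67)) = -121*((4/5)*(-1/26) + (65*(-1/17))*(-1/67)) = -121*(-2/65 - 65/17*(-1/67)) = -121*(-2/65 + 65/1139) = -121*1947/74035 = -235587/74035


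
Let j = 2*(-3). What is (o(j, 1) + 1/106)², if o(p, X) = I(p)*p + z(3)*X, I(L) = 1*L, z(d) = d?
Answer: 17098225/11236 ≈ 1521.7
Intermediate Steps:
j = -6
I(L) = L
o(p, X) = p² + 3*X (o(p, X) = p*p + 3*X = p² + 3*X)
(o(j, 1) + 1/106)² = (((-6)² + 3*1) + 1/106)² = ((36 + 3) + 1/106)² = (39 + 1/106)² = (4135/106)² = 17098225/11236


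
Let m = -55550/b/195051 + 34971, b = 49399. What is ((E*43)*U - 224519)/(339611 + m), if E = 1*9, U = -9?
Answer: -1098436611110349/1804609532620784 ≈ -0.60868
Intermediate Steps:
E = 9
m = 336956927753329/9635324349 (m = -55550/49399/195051 + 34971 = -55550*1/49399*(1/195051) + 34971 = -55550/49399*1/195051 + 34971 = -55550/9635324349 + 34971 = 336956927753329/9635324349 ≈ 34971.)
((E*43)*U - 224519)/(339611 + m) = ((9*43)*(-9) - 224519)/(339611 + 336956927753329/9635324349) = (387*(-9) - 224519)/(3609219065241568/9635324349) = (-3483 - 224519)*(9635324349/3609219065241568) = -228002*9635324349/3609219065241568 = -1098436611110349/1804609532620784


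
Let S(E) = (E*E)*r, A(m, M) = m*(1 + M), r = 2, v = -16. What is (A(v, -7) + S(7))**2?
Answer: 37636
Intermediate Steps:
S(E) = 2*E**2 (S(E) = (E*E)*2 = E**2*2 = 2*E**2)
(A(v, -7) + S(7))**2 = (-16*(1 - 7) + 2*7**2)**2 = (-16*(-6) + 2*49)**2 = (96 + 98)**2 = 194**2 = 37636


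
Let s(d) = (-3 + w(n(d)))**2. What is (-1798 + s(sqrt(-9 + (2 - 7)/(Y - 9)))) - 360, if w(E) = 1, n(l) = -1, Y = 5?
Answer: -2154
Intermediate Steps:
s(d) = 4 (s(d) = (-3 + 1)**2 = (-2)**2 = 4)
(-1798 + s(sqrt(-9 + (2 - 7)/(Y - 9)))) - 360 = (-1798 + 4) - 360 = -1794 - 360 = -2154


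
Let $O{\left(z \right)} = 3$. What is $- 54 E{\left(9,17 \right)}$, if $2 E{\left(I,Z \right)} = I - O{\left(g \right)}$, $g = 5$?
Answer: $-162$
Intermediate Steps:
$E{\left(I,Z \right)} = - \frac{3}{2} + \frac{I}{2}$ ($E{\left(I,Z \right)} = \frac{I - 3}{2} = \frac{-3 + I}{2} = - \frac{3}{2} + \frac{I}{2}$)
$- 54 E{\left(9,17 \right)} = - 54 \left(- \frac{3}{2} + \frac{1}{2} \cdot 9\right) = - 54 \left(- \frac{3}{2} + \frac{9}{2}\right) = \left(-54\right) 3 = -162$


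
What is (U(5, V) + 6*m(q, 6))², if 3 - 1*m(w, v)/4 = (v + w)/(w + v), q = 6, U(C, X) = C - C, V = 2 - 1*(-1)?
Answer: 2304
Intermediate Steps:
V = 3 (V = 2 + 1 = 3)
U(C, X) = 0
m(w, v) = 8 (m(w, v) = 12 - 4*(v + w)/(w + v) = 12 - 4*(v + w)/(v + w) = 12 - 4*1 = 12 - 4 = 8)
(U(5, V) + 6*m(q, 6))² = (0 + 6*8)² = (0 + 48)² = 48² = 2304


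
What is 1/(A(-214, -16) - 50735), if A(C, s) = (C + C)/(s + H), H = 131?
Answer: -115/5834953 ≈ -1.9709e-5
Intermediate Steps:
A(C, s) = 2*C/(131 + s) (A(C, s) = (C + C)/(s + 131) = (2*C)/(131 + s) = 2*C/(131 + s))
1/(A(-214, -16) - 50735) = 1/(2*(-214)/(131 - 16) - 50735) = 1/(2*(-214)/115 - 50735) = 1/(2*(-214)*(1/115) - 50735) = 1/(-428/115 - 50735) = 1/(-5834953/115) = -115/5834953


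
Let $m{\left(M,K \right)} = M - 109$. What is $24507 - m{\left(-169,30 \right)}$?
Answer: $24785$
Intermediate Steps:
$m{\left(M,K \right)} = -109 + M$
$24507 - m{\left(-169,30 \right)} = 24507 - \left(-109 - 169\right) = 24507 - -278 = 24507 + 278 = 24785$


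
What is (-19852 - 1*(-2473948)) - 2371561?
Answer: 82535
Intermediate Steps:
(-19852 - 1*(-2473948)) - 2371561 = (-19852 + 2473948) - 2371561 = 2454096 - 2371561 = 82535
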